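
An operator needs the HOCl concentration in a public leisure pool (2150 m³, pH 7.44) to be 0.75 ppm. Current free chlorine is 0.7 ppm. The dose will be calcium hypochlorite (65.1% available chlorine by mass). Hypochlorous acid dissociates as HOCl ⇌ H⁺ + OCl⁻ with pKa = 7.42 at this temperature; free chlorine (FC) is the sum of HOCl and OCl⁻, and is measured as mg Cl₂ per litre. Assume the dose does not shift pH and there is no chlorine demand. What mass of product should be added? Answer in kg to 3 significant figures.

2.76 kg

Volume: 2150 m³ = 2,150,000 L.
[OCl⁻]/[HOCl] = 10^(pH − pKa) = 10^(7.44 − 7.42) = 1.047; fraction as HOCl = 1/(1 + 1.047) = 0.4885.
Free chlorine required for 0.75 ppm HOCl: 0.75 / 0.4885 = 1.535 ppm.
FC to add: 1.535 − 0.7 = 0.8353 mg/L as Cl₂.
Cl₂ equivalent: 0.8353 mg/L × 2,150,000 L = 1796 g.
Product at 65.1% available Cl: 1796 / 0.651 = 2759 g.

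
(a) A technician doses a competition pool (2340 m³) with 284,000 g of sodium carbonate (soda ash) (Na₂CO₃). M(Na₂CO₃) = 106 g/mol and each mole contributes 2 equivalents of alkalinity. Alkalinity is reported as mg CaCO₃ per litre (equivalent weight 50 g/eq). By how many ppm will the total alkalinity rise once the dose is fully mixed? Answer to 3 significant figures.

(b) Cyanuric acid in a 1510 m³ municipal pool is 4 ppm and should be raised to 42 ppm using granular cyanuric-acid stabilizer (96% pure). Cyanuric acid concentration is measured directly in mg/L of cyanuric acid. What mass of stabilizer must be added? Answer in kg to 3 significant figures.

(a) Volume: 2340 m³ = 2,340,000 L.
(a) Moles of Na₂CO₃: 284,000 g ÷ 106 g/mol = 2679 mol → 5358 eq of alkalinity.
(a) As CaCO₃: 5358 eq × 50 g/eq = 267,900 g.
(a) Rise: 267,900 g / 2,340,000 L × 1000 = 114.5 mg/L.

(b) Volume: 1510 m³ = 1,510,000 L.
(b) CYA to add: (42 − 4) = 38 mg/L × 1,510,000 L = 57,380 g cyanuric acid.
(b) At 96% purity: 57,380 / 0.96 = 59,770 g product.

(a) 114 ppm; (b) 59.8 kg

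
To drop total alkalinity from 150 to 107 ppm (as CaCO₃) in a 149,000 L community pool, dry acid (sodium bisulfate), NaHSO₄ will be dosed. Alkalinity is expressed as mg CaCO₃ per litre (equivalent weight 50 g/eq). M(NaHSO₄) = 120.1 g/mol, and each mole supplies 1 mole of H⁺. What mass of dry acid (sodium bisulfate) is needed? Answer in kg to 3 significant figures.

Alkalinity to neutralize: (150 − 107) = 43 mg/L as CaCO₃ × 149,000 L = 6407 g as CaCO₃.
Equivalents of H⁺ required: 6407 ÷ 50 g/eq = 128.1 eq = 128.1 mol NaHSO₄.
Mass of NaHSO₄: 128.1 × 120.1 = 15,390 g.

15.4 kg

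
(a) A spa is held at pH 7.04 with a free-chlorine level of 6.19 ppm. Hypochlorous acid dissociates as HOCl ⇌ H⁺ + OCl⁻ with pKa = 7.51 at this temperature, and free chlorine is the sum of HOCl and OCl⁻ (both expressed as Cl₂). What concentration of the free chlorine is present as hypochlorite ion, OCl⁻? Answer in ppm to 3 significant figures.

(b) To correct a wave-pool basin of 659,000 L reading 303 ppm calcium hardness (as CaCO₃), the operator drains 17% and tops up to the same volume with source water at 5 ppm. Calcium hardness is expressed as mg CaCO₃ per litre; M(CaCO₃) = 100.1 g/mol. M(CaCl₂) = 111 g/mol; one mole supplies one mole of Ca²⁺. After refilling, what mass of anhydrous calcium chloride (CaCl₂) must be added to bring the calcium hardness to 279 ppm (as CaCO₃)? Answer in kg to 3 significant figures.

(a) [OCl⁻]/[HOCl] = 10^(pH − pKa) = 10^(7.04 − 7.51) = 10^-0.47 = 0.3388.
(a) Fraction as HOCl = 1 / (1 + 0.3388) = 0.7469.
(a) OCl⁻ = (1 − 0.7469) × 6.19 ppm = 1.567 ppm.

(b) After draining 17% and refilling: 303 × 0.83 + 5 × 0.17 = 252.34 ppm.
(b) Deficit to target: 279 − 252.34 = 26.66 mg/L.
(b) As CaCO₃: 26.66 mg/L × 659,000 L = 17,570 g; ÷ 100.1 = 175.5 mol Ca²⁺.
(b) Mass: 175.5 × 111 = 19,480 g.

(a) 1.57 ppm; (b) 19.5 kg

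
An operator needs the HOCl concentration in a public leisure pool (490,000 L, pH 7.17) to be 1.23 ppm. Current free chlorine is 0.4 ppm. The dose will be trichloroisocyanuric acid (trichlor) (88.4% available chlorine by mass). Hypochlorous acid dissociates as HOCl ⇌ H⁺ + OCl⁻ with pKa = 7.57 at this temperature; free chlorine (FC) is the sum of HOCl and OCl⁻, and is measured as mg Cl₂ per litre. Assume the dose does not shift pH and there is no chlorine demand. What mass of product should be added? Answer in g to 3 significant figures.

[OCl⁻]/[HOCl] = 10^(pH − pKa) = 10^(7.17 − 7.57) = 0.3981; fraction as HOCl = 1/(1 + 0.3981) = 0.7153.
Free chlorine required for 1.23 ppm HOCl: 1.23 / 0.7153 = 1.72 ppm.
FC to add: 1.72 − 0.4 = 1.32 mg/L as Cl₂.
Cl₂ equivalent: 1.32 mg/L × 490,000 L = 646.6 g.
Product at 88.4% available Cl: 646.6 / 0.884 = 731.5 g.

731 g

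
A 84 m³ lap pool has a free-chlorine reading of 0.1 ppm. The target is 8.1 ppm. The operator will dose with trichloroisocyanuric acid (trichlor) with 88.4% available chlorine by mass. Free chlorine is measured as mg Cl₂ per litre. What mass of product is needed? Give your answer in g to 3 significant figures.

Volume: 84 m³ = 84,000 L.
Chlorine deficit: 8.1 − 0.1 = 8 ppm = 8 mg/L as Cl₂.
Cl₂ equivalent needed: 8 mg/L × 84,000 L = 672,000 mg = 672 g.
Product at 88.4% available chlorine: 672 / 0.884 = 760.2 g.

760 g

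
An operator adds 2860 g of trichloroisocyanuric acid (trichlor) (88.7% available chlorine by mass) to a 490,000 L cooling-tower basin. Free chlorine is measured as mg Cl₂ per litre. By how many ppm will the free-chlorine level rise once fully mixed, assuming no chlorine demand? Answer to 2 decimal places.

5.18 ppm

Available chlorine delivered: 2860 g × 0.887 = 2537 g as Cl₂.
Concentration rise: 2537 g / 490,000 L = 5.177 mg/L = 5.18 ppm.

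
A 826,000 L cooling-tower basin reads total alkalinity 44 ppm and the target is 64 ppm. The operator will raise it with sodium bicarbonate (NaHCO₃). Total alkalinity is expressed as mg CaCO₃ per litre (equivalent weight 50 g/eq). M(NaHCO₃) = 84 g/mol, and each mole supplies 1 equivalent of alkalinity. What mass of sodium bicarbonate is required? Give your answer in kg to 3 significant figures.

Alkalinity to add: (64 − 44) = 20 mg/L as CaCO₃ × 826,000 L = 16,520 g as CaCO₃.
Equivalents: 16,520 g ÷ 50 g/eq = 330.4 eq.
NaHCO₃ supplies 1 eq per mole → 330.4 mol.
Mass: 330.4 mol × 84 g/mol = 27,750 g.

27.8 kg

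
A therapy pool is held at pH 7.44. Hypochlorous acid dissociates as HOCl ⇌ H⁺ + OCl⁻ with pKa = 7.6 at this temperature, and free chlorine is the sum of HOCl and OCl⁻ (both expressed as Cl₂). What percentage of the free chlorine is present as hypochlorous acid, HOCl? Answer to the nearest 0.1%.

59.1%

[OCl⁻]/[HOCl] = 10^(pH − pKa) = 10^(7.44 − 7.6) = 10^-0.16 = 0.6918.
Fraction as HOCl = 1 / (1 + 0.6918) = 0.5911.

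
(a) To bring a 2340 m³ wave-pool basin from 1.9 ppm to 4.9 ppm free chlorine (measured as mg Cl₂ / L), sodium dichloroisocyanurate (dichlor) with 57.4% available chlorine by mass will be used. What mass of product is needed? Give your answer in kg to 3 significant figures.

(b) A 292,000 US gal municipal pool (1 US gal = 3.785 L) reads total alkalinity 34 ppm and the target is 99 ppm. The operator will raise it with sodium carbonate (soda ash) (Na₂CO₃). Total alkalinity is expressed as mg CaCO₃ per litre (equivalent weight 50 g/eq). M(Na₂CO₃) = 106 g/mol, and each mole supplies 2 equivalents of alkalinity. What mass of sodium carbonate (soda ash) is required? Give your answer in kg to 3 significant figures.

(a) 12.2 kg; (b) 76.1 kg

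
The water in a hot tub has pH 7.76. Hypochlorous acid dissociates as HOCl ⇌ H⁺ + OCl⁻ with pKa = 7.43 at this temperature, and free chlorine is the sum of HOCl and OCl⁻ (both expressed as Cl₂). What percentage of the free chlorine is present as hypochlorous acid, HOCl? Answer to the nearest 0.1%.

31.9%

[OCl⁻]/[HOCl] = 10^(pH − pKa) = 10^(7.76 − 7.43) = 10^0.33 = 2.138.
Fraction as HOCl = 1 / (1 + 2.138) = 0.3187.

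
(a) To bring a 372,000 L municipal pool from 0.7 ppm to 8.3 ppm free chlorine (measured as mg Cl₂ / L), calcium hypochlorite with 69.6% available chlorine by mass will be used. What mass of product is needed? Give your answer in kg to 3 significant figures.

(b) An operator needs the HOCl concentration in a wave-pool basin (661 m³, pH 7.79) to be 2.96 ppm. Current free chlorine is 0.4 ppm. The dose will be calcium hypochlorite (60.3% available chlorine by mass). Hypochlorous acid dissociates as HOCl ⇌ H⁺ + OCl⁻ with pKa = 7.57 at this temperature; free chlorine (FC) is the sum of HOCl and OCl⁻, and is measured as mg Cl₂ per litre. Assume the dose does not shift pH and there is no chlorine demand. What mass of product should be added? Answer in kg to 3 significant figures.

(a) Chlorine deficit: 8.3 − 0.7 = 7.6 ppm = 7.6 mg/L as Cl₂.
(a) Cl₂ equivalent needed: 7.6 mg/L × 372,000 L = 2,827,000 mg = 2827 g.
(a) Product at 69.6% available chlorine: 2827 / 0.696 = 4062 g.

(b) Volume: 661 m³ = 661,000 L.
(b) [OCl⁻]/[HOCl] = 10^(pH − pKa) = 10^(7.79 − 7.57) = 1.66; fraction as HOCl = 1/(1 + 1.66) = 0.376.
(b) Free chlorine required for 2.96 ppm HOCl: 2.96 / 0.376 = 7.872 ppm.
(b) FC to add: 7.872 − 0.4 = 7.472 mg/L as Cl₂.
(b) Cl₂ equivalent: 7.472 mg/L × 661,000 L = 4939 g.
(b) Product at 60.3% available Cl: 4939 / 0.603 = 8191 g.

(a) 4.06 kg; (b) 8.19 kg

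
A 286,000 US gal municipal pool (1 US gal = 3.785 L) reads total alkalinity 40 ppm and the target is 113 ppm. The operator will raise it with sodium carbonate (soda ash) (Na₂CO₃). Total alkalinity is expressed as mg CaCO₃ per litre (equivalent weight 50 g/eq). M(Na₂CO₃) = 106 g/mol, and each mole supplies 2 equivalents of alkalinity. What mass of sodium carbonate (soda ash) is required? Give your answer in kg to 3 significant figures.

83.8 kg

Volume: 286,000 US gal × 3.785 L/gal = 1,082,510 L.
Alkalinity to add: (113 − 40) = 73 mg/L as CaCO₃ × 1,082,510 L = 79,020 g as CaCO₃.
Equivalents: 79,020 g ÷ 50 g/eq = 1580 eq.
Each mole of Na₂CO₃ supplies 2 eq, so 1580 / 2 = 790.2 mol.
Mass: 790.2 mol × 106 g/mol = 83,760 g.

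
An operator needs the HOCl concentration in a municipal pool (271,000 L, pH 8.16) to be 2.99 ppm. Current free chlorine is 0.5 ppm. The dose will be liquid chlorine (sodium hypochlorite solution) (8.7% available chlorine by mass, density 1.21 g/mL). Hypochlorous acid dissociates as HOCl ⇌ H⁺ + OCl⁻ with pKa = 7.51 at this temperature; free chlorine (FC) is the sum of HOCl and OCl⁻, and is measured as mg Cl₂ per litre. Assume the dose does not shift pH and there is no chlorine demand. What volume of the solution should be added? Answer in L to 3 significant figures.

[OCl⁻]/[HOCl] = 10^(pH − pKa) = 10^(8.16 − 7.51) = 4.467; fraction as HOCl = 1/(1 + 4.467) = 0.1829.
Free chlorine required for 2.99 ppm HOCl: 2.99 / 0.1829 = 16.35 ppm.
FC to add: 16.35 − 0.5 = 15.85 mg/L as Cl₂.
Cl₂ equivalent: 15.85 mg/L × 271,000 L = 4294 g.
Product at 8.7% available Cl: 4294 / 0.087 = 49,360 g.
Volume: 49,360 g ÷ 1.21 g/mL = 40,790 mL.

40.8 L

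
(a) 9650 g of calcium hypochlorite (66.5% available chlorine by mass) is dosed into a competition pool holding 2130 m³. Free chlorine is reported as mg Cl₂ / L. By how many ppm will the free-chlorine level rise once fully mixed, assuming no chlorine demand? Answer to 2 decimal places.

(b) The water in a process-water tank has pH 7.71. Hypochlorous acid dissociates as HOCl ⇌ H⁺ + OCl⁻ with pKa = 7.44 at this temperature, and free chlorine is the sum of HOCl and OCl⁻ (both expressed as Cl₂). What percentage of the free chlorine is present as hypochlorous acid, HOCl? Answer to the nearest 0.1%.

(a) 3.01 ppm; (b) 34.9%

(a) Volume: 2130 m³ = 2,130,000 L.
(a) Available chlorine delivered: 9650 g × 0.665 = 6417 g as Cl₂.
(a) Concentration rise: 6417 g / 2,130,000 L = 3.013 mg/L = 3.01 ppm.

(b) [OCl⁻]/[HOCl] = 10^(pH − pKa) = 10^(7.71 − 7.44) = 10^0.27 = 1.862.
(b) Fraction as HOCl = 1 / (1 + 1.862) = 0.3494.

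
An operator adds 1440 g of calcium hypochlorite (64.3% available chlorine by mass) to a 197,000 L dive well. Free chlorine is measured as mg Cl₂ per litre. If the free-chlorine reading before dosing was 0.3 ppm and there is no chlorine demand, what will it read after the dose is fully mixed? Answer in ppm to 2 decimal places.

Available chlorine delivered: 1440 g × 0.643 = 925.9 g as Cl₂.
Concentration rise: 925.9 g / 197,000 L = 4.7 mg/L = 4.70 ppm.
Final FC: 0.3 + 4.70 = 5.00 ppm.

5.00 ppm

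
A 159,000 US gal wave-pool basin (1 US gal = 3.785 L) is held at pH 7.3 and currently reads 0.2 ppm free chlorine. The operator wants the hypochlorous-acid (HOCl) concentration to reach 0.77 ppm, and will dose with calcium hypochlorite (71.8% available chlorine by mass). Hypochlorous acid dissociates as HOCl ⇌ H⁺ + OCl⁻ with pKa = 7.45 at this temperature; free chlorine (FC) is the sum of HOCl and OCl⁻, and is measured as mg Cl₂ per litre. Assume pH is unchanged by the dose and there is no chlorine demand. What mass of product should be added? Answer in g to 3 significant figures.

Volume: 159,000 US gal × 3.785 L/gal = 601,815 L.
[OCl⁻]/[HOCl] = 10^(pH − pKa) = 10^(7.3 − 7.45) = 0.7079; fraction as HOCl = 1/(1 + 0.7079) = 0.5855.
Free chlorine required for 0.77 ppm HOCl: 0.77 / 0.5855 = 1.315 ppm.
FC to add: 1.315 − 0.2 = 1.115 mg/L as Cl₂.
Cl₂ equivalent: 1.115 mg/L × 601,815 L = 671.1 g.
Product at 71.8% available Cl: 671.1 / 0.718 = 934.7 g.

935 g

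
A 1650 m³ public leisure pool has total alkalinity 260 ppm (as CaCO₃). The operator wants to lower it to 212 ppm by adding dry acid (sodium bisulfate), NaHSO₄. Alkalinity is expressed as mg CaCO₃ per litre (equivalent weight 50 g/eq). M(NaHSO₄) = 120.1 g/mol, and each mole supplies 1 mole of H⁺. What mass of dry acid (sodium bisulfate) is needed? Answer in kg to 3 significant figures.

190 kg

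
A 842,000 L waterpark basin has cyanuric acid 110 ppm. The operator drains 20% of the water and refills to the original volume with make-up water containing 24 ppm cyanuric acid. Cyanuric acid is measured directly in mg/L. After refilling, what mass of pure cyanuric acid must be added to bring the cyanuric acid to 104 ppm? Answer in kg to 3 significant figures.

After draining 20% and refilling: 110 × 0.80 + 24 × 0.20 = 92.8 ppm.
Deficit to target: 104 − 92.8 = 11.2 mg/L.
Mass: 11.2 mg/L × 842,000 L = 9430 g cyanuric acid.

9.43 kg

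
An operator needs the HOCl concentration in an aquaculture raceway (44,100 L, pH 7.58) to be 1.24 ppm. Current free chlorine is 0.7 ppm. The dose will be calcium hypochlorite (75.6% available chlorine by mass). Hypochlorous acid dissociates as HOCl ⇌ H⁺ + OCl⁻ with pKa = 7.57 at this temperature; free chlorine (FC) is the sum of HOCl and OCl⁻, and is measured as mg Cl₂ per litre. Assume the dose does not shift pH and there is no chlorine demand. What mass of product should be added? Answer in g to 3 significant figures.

[OCl⁻]/[HOCl] = 10^(pH − pKa) = 10^(7.58 − 7.57) = 1.023; fraction as HOCl = 1/(1 + 1.023) = 0.4942.
Free chlorine required for 1.24 ppm HOCl: 1.24 / 0.4942 = 2.509 ppm.
FC to add: 2.509 − 0.7 = 1.809 mg/L as Cl₂.
Cl₂ equivalent: 1.809 mg/L × 44,100 L = 79.77 g.
Product at 75.6% available Cl: 79.77 / 0.756 = 105.5 g.

106 g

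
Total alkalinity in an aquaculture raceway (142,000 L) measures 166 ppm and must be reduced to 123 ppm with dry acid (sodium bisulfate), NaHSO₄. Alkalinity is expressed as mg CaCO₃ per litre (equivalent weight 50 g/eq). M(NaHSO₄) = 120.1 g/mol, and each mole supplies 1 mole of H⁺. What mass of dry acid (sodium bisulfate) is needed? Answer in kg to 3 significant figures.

Alkalinity to neutralize: (166 − 123) = 43 mg/L as CaCO₃ × 142,000 L = 6106 g as CaCO₃.
Equivalents of H⁺ required: 6106 ÷ 50 g/eq = 122.1 eq = 122.1 mol NaHSO₄.
Mass of NaHSO₄: 122.1 × 120.1 = 14,670 g.

14.7 kg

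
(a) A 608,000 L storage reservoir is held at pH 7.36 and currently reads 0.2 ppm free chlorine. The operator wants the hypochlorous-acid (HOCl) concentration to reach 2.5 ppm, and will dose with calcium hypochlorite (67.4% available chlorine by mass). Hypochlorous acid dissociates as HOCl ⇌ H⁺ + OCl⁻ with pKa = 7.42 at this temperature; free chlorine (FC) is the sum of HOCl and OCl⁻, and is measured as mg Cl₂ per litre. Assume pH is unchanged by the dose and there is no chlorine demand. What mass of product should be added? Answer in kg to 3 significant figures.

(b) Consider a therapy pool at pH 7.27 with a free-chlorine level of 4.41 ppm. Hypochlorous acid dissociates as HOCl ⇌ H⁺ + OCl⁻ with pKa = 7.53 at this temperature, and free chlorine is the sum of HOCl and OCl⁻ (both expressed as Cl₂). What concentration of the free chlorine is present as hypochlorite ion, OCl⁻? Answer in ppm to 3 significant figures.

(a) 4.04 kg; (b) 1.56 ppm

(a) [OCl⁻]/[HOCl] = 10^(pH − pKa) = 10^(7.36 − 7.42) = 0.871; fraction as HOCl = 1/(1 + 0.871) = 0.5345.
(a) Free chlorine required for 2.5 ppm HOCl: 2.5 / 0.5345 = 4.677 ppm.
(a) FC to add: 4.677 − 0.2 = 4.477 mg/L as Cl₂.
(a) Cl₂ equivalent: 4.477 mg/L × 608,000 L = 2722 g.
(a) Product at 67.4% available Cl: 2722 / 0.674 = 4039 g.

(b) [OCl⁻]/[HOCl] = 10^(pH − pKa) = 10^(7.27 − 7.53) = 10^-0.26 = 0.5495.
(b) Fraction as HOCl = 1 / (1 + 0.5495) = 0.6454.
(b) OCl⁻ = (1 − 0.6454) × 4.41 ppm = 1.564 ppm.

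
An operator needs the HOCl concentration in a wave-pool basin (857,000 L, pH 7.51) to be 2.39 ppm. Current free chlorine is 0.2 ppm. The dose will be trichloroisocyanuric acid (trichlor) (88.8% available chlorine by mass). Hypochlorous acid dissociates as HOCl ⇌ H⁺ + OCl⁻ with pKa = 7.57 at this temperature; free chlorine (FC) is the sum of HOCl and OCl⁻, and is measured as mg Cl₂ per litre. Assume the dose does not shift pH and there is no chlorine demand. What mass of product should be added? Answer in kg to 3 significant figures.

4.12 kg

[OCl⁻]/[HOCl] = 10^(pH − pKa) = 10^(7.51 − 7.57) = 0.871; fraction as HOCl = 1/(1 + 0.871) = 0.5345.
Free chlorine required for 2.39 ppm HOCl: 2.39 / 0.5345 = 4.472 ppm.
FC to add: 4.472 − 0.2 = 4.272 mg/L as Cl₂.
Cl₂ equivalent: 4.272 mg/L × 857,000 L = 3661 g.
Product at 88.8% available Cl: 3661 / 0.888 = 4122 g.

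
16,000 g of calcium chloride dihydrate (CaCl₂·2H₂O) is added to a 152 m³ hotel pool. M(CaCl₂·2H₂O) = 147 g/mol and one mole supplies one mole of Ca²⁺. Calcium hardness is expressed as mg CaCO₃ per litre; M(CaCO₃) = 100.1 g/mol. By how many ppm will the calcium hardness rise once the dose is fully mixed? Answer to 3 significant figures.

71.7 ppm

Volume: 152 m³ = 152,000 L.
Moles of Ca²⁺: 16,000 g ÷ 147 g/mol = 108.8 mol.
As CaCO₃: 108.8 mol × 100.1 g/mol = 10,900 g.
Rise: 10,900 g / 152,000 L × 1000 = 71.68 mg/L.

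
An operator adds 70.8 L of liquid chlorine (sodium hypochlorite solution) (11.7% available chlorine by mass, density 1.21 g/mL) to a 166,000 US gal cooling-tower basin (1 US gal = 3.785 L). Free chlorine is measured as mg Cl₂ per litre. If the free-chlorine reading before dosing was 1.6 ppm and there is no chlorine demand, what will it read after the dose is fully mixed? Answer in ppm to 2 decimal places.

17.55 ppm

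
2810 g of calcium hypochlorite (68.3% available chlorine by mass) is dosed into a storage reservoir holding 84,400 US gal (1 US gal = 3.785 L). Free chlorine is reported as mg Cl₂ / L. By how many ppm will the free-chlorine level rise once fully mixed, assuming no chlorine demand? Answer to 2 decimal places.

6.01 ppm

Volume: 84,400 US gal × 3.785 L/gal = 319,454 L.
Available chlorine delivered: 2810 g × 0.683 = 1919 g as Cl₂.
Concentration rise: 1919 g / 319,454 L = 6.008 mg/L = 6.01 ppm.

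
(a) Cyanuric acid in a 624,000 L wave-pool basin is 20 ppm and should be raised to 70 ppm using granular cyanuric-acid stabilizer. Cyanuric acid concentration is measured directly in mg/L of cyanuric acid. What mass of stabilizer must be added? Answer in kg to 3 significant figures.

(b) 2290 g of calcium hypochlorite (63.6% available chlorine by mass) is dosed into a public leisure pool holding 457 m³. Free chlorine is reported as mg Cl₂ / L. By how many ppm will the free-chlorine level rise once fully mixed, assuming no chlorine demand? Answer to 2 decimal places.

(a) 31.2 kg; (b) 3.19 ppm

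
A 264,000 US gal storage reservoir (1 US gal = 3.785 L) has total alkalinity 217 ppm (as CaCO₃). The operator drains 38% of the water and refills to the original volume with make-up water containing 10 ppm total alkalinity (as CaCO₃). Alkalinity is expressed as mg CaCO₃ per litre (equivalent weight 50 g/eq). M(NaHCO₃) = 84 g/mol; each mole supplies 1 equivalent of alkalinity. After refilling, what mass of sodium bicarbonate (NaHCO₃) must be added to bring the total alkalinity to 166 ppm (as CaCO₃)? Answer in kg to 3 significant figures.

Volume: 264,000 US gal × 3.785 L/gal = 999,240 L.
After draining 38% and refilling: 217 × 0.62 + 10 × 0.38 = 138.34 ppm.
Deficit to target: 166 − 138.34 = 27.66 mg/L.
As CaCO₃: 27.66 mg/L × 999,240 L = 27,640 g; ÷ 50 g/eq ÷ 1 = 552.8 mol NaHCO₃.
Mass: 552.8 × 84 = 46,430 g.

46.4 kg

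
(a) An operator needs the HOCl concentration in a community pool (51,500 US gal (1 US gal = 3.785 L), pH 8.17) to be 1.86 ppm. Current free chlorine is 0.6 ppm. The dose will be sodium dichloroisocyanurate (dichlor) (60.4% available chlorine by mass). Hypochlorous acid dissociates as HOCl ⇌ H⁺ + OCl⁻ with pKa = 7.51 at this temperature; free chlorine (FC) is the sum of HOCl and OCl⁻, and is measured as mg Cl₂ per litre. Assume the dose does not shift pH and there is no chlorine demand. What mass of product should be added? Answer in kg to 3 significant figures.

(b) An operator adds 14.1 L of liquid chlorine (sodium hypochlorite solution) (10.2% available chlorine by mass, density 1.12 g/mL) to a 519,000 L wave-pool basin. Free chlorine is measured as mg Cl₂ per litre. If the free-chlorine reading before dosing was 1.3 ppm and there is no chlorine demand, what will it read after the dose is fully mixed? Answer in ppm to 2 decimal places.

(a) Volume: 51,500 US gal × 3.785 L/gal = 194,928 L.
(a) [OCl⁻]/[HOCl] = 10^(pH − pKa) = 10^(8.17 − 7.51) = 4.571; fraction as HOCl = 1/(1 + 4.571) = 0.1795.
(a) Free chlorine required for 1.86 ppm HOCl: 1.86 / 0.1795 = 10.36 ppm.
(a) FC to add: 10.36 − 0.6 = 9.762 mg/L as Cl₂.
(a) Cl₂ equivalent: 9.762 mg/L × 194,928 L = 1903 g.
(a) Product at 60.4% available Cl: 1903 / 0.604 = 3150 g.

(b) Mass of solution: 14.1 L × 1000 mL/L × 1.12 g/mL = 15,790 g.
(b) Available chlorine delivered: 15,790 g × 0.102 = 1611 g as Cl₂.
(b) Concentration rise: 1611 g / 519,000 L = 3.104 mg/L = 3.10 ppm.
(b) Final FC: 1.3 + 3.10 = 4.40 ppm.

(a) 3.15 kg; (b) 4.40 ppm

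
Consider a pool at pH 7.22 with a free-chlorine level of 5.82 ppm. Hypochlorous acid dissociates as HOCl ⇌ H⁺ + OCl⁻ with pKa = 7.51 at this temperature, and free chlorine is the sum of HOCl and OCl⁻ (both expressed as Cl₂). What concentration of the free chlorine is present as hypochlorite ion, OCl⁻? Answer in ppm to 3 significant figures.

1.97 ppm

[OCl⁻]/[HOCl] = 10^(pH − pKa) = 10^(7.22 − 7.51) = 10^-0.29 = 0.5129.
Fraction as HOCl = 1 / (1 + 0.5129) = 0.661.
OCl⁻ = (1 − 0.661) × 5.82 ppm = 1.973 ppm.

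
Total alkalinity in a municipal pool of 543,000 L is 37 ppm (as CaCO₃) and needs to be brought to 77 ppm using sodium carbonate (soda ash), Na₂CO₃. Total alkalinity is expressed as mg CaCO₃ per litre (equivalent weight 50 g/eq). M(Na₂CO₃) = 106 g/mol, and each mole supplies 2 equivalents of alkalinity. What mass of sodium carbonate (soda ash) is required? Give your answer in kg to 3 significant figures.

23.0 kg

Alkalinity to add: (77 − 37) = 40 mg/L as CaCO₃ × 543,000 L = 21,720 g as CaCO₃.
Equivalents: 21,720 g ÷ 50 g/eq = 434.4 eq.
Each mole of Na₂CO₃ supplies 2 eq, so 434.4 / 2 = 217.2 mol.
Mass: 217.2 mol × 106 g/mol = 23,020 g.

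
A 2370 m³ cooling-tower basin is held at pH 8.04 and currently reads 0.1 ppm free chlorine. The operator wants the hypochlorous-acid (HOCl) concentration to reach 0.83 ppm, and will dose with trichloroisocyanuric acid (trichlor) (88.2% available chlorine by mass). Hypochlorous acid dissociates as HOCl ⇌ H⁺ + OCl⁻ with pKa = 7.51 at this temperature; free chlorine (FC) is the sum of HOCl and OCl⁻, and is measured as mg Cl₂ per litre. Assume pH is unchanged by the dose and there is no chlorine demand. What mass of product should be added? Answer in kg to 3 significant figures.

9.52 kg

Volume: 2370 m³ = 2,370,000 L.
[OCl⁻]/[HOCl] = 10^(pH − pKa) = 10^(8.04 − 7.51) = 3.388; fraction as HOCl = 1/(1 + 3.388) = 0.2279.
Free chlorine required for 0.83 ppm HOCl: 0.83 / 0.2279 = 3.642 ppm.
FC to add: 3.642 − 0.1 = 3.542 mg/L as Cl₂.
Cl₂ equivalent: 3.542 mg/L × 2,370,000 L = 8396 g.
Product at 88.2% available Cl: 8396 / 0.882 = 9519 g.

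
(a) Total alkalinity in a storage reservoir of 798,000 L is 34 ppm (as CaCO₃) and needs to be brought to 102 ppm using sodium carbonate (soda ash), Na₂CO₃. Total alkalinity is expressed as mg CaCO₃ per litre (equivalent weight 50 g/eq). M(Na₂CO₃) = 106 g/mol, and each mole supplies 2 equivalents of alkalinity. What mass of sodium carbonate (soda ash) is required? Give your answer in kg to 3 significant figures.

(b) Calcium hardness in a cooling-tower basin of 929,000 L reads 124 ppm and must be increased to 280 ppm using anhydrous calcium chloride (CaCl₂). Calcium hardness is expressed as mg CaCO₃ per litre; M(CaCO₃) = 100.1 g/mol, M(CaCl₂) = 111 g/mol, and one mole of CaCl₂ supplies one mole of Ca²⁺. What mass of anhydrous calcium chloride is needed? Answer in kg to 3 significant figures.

(a) 57.5 kg; (b) 161 kg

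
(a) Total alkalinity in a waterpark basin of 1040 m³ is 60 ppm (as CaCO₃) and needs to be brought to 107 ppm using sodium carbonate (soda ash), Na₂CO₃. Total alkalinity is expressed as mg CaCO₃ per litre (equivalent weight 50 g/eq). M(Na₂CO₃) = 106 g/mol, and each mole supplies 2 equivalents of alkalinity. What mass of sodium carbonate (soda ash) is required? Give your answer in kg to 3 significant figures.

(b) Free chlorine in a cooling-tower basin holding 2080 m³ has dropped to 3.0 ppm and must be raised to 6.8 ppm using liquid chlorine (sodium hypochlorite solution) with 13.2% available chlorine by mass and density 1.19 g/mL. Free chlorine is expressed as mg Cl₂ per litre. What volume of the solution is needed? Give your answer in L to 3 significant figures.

(a) 51.8 kg; (b) 50.3 L

(a) Volume: 1040 m³ = 1,040,000 L.
(a) Alkalinity to add: (107 − 60) = 47 mg/L as CaCO₃ × 1,040,000 L = 48,880 g as CaCO₃.
(a) Equivalents: 48,880 g ÷ 50 g/eq = 977.6 eq.
(a) Each mole of Na₂CO₃ supplies 2 eq, so 977.6 / 2 = 488.8 mol.
(a) Mass: 488.8 mol × 106 g/mol = 51,810 g.

(b) Volume: 2080 m³ = 2,080,000 L.
(b) Chlorine deficit: 6.8 − 3.0 = 3.8 ppm = 3.8 mg/L as Cl₂.
(b) Cl₂ equivalent needed: 3.8 mg/L × 2,080,000 L = 7,904,000 mg = 7904 g.
(b) Product at 13.2% available chlorine: 7904 / 0.132 = 59,880 g.
(b) Volume at density 1.19 g/mL: 59,880 g ÷ 1.19 g/mL = 50,320 mL.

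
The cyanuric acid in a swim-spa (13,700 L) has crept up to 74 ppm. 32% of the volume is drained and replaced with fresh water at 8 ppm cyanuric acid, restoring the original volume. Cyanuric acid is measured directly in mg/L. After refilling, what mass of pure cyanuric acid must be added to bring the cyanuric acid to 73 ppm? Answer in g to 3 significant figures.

After draining 32% and refilling: 74 × 0.68 + 8 × 0.32 = 52.88 ppm.
Deficit to target: 73 − 52.88 = 20.12 mg/L.
Mass: 20.12 mg/L × 13,700 L = 275.6 g cyanuric acid.

276 g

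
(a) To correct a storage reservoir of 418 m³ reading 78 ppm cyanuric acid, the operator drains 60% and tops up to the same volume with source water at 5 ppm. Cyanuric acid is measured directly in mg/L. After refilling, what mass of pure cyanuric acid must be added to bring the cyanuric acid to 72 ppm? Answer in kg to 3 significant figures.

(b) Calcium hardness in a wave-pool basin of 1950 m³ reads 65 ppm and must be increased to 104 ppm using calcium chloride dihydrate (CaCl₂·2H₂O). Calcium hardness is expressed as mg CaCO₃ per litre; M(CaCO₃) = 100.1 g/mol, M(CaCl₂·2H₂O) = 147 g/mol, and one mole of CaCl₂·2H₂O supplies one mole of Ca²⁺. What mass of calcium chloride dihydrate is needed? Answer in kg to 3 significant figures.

(a) Volume: 418 m³ = 418,000 L.
(a) After draining 60% and refilling: 78 × 0.40 + 5 × 0.60 = 34.2 ppm.
(a) Deficit to target: 72 − 34.2 = 37.8 mg/L.
(a) Mass: 37.8 mg/L × 418,000 L = 15,800 g cyanuric acid.

(b) Volume: 1950 m³ = 1,950,000 L.
(b) Hardness to add: (104 − 65) = 39 mg/L as CaCO₃ × 1,950,000 L = 76,050 g as CaCO₃.
(b) Moles of Ca²⁺ (1 mol Ca²⁺ ≡ 1 mol CaCO₃): 76,050 / 100.1 g/mol = 759.7 mol.
(b) Mass of CaCl₂·2H₂O: 759.7 × 147 = 111,700 g.

(a) 15.8 kg; (b) 112 kg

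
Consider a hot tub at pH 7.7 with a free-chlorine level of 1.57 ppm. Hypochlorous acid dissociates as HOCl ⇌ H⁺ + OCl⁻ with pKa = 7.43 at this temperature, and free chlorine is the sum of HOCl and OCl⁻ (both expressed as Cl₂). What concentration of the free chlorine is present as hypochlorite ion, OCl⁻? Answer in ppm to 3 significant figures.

1.02 ppm

[OCl⁻]/[HOCl] = 10^(pH − pKa) = 10^(7.7 − 7.43) = 10^0.27 = 1.862.
Fraction as HOCl = 1 / (1 + 1.862) = 0.3494.
OCl⁻ = (1 − 0.3494) × 1.57 ppm = 1.021 ppm.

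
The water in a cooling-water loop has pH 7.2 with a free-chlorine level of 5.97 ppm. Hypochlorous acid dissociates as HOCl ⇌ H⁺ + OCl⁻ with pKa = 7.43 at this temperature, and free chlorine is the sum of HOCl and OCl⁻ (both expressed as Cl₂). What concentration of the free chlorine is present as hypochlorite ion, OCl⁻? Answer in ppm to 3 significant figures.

[OCl⁻]/[HOCl] = 10^(pH − pKa) = 10^(7.2 − 7.43) = 10^-0.23 = 0.5888.
Fraction as HOCl = 1 / (1 + 0.5888) = 0.6294.
OCl⁻ = (1 − 0.6294) × 5.97 ppm = 2.213 ppm.

2.21 ppm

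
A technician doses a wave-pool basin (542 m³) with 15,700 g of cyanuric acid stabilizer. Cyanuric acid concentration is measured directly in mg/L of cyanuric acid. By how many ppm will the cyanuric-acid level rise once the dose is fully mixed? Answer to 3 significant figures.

Volume: 542 m³ = 542,000 L.
Rise: 15,700 g / 542,000 L × 1000 = 28.97 mg/L.

29.0 ppm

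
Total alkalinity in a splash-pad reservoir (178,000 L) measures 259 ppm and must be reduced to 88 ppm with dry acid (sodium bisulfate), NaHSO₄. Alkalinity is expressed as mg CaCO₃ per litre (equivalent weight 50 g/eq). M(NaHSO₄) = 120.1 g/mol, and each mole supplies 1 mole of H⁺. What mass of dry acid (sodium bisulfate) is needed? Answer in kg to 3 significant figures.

Alkalinity to neutralize: (259 − 88) = 171 mg/L as CaCO₃ × 178,000 L = 30,440 g as CaCO₃.
Equivalents of H⁺ required: 30,440 ÷ 50 g/eq = 608.8 eq = 608.8 mol NaHSO₄.
Mass of NaHSO₄: 608.8 × 120.1 = 73,110 g.

73.1 kg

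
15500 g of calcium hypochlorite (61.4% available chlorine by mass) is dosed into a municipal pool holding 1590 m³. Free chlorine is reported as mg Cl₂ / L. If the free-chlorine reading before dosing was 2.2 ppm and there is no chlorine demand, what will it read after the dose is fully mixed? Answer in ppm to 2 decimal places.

Volume: 1590 m³ = 1,590,000 L.
Available chlorine delivered: 15,500 g × 0.614 = 9517 g as Cl₂.
Concentration rise: 9517 g / 1,590,000 L = 5.986 mg/L = 5.99 ppm.
Final FC: 2.2 + 5.99 = 8.19 ppm.

8.19 ppm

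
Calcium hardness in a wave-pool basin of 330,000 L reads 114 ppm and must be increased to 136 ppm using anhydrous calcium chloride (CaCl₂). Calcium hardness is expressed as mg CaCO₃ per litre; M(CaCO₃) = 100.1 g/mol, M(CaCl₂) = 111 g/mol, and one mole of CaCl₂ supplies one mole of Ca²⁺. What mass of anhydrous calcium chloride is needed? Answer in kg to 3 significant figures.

8.05 kg

Hardness to add: (136 − 114) = 22 mg/L as CaCO₃ × 330,000 L = 7260 g as CaCO₃.
Moles of Ca²⁺ (1 mol Ca²⁺ ≡ 1 mol CaCO₃): 7260 / 100.1 g/mol = 72.53 mol.
Mass of CaCl₂: 72.53 × 111 = 8051 g.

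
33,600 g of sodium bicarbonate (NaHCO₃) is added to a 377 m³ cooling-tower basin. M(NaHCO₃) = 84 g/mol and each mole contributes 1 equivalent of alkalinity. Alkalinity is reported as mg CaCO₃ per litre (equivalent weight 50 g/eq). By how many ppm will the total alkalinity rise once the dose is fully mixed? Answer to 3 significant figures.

Volume: 377 m³ = 377,000 L.
Moles of NaHCO₃: 33,600 g ÷ 84 g/mol = 400 mol → 400 eq of alkalinity.
As CaCO₃: 400 eq × 50 g/eq = 20,000 g.
Rise: 20,000 g / 377,000 L × 1000 = 53.05 mg/L.

53.1 ppm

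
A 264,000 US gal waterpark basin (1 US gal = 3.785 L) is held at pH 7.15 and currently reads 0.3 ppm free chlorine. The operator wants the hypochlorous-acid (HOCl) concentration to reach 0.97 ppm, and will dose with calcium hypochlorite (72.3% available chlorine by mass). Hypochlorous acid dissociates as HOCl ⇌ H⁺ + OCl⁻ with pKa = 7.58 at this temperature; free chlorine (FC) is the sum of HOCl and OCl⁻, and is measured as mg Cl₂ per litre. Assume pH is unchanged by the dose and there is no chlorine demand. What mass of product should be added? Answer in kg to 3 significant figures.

Volume: 264,000 US gal × 3.785 L/gal = 999,240 L.
[OCl⁻]/[HOCl] = 10^(pH − pKa) = 10^(7.15 − 7.58) = 0.3715; fraction as HOCl = 1/(1 + 0.3715) = 0.7291.
Free chlorine required for 0.97 ppm HOCl: 0.97 / 0.7291 = 1.33 ppm.
FC to add: 1.33 − 0.3 = 1.03 mg/L as Cl₂.
Cl₂ equivalent: 1.03 mg/L × 999,240 L = 1030 g.
Product at 72.3% available Cl: 1030 / 0.723 = 1424 g.

1.42 kg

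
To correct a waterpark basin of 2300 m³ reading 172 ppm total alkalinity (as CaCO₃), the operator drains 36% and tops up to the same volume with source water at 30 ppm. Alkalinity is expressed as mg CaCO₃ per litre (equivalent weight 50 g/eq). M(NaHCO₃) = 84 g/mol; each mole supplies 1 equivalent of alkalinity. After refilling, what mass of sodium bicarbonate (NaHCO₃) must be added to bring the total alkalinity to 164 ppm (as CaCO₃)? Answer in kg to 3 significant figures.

Volume: 2300 m³ = 2,300,000 L.
After draining 36% and refilling: 172 × 0.64 + 30 × 0.36 = 120.88 ppm.
Deficit to target: 164 − 120.88 = 43.12 mg/L.
As CaCO₃: 43.12 mg/L × 2,300,000 L = 99,180 g; ÷ 50 g/eq ÷ 1 = 1984 mol NaHCO₃.
Mass: 1984 × 84 = 166,600 g.

167 kg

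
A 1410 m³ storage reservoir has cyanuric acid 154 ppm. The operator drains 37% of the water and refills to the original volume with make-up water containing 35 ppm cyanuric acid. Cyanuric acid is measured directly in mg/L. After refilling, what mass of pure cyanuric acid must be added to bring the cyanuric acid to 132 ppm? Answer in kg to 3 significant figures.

Volume: 1410 m³ = 1,410,000 L.
After draining 37% and refilling: 154 × 0.63 + 35 × 0.37 = 109.97 ppm.
Deficit to target: 132 − 109.97 = 22.03 mg/L.
Mass: 22.03 mg/L × 1,410,000 L = 31,060 g cyanuric acid.

31.1 kg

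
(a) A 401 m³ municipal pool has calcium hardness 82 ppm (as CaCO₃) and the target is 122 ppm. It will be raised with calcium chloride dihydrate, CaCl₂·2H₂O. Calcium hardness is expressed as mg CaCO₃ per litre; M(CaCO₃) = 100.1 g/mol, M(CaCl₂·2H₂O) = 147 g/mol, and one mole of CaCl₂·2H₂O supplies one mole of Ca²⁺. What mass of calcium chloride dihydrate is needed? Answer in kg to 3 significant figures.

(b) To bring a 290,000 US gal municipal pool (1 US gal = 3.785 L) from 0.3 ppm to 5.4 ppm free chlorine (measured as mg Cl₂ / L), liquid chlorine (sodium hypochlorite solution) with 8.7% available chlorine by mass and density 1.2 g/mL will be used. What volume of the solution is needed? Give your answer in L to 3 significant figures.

(a) Volume: 401 m³ = 401,000 L.
(a) Hardness to add: (122 − 82) = 40 mg/L as CaCO₃ × 401,000 L = 16,040 g as CaCO₃.
(a) Moles of Ca²⁺ (1 mol Ca²⁺ ≡ 1 mol CaCO₃): 16,040 / 100.1 g/mol = 160.2 mol.
(a) Mass of CaCl₂·2H₂O: 160.2 × 147 = 23,560 g.

(b) Volume: 290,000 US gal × 3.785 L/gal = 1,097,650 L.
(b) Chlorine deficit: 5.4 − 0.3 = 5.1 ppm = 5.1 mg/L as Cl₂.
(b) Cl₂ equivalent needed: 5.1 mg/L × 1,097,650 L = 5,598,000 mg = 5598 g.
(b) Product at 8.7% available chlorine: 5598 / 0.087 = 64,350 g.
(b) Volume at density 1.2 g/mL: 64,350 g ÷ 1.2 g/mL = 53,620 mL.

(a) 23.6 kg; (b) 53.6 L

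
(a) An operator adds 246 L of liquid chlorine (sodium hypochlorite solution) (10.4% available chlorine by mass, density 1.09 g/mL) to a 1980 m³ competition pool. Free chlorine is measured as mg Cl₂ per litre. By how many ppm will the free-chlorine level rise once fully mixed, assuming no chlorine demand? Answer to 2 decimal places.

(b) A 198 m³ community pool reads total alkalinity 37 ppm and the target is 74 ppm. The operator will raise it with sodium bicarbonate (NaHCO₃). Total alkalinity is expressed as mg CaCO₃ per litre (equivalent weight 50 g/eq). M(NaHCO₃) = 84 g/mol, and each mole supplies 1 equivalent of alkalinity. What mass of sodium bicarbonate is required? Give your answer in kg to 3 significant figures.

(a) Volume: 1980 m³ = 1,980,000 L.
(a) Mass of solution: 246 L × 1000 mL/L × 1.09 g/mL = 268,100 g.
(a) Available chlorine delivered: 268,100 g × 0.104 = 27,890 g as Cl₂.
(a) Concentration rise: 27,890 g / 1,980,000 L = 14.08 mg/L = 14.08 ppm.

(b) Volume: 198 m³ = 198,000 L.
(b) Alkalinity to add: (74 − 37) = 37 mg/L as CaCO₃ × 198,000 L = 7326 g as CaCO₃.
(b) Equivalents: 7326 g ÷ 50 g/eq = 146.5 eq.
(b) NaHCO₃ supplies 1 eq per mole → 146.5 mol.
(b) Mass: 146.5 mol × 84 g/mol = 12,310 g.

(a) 14.08 ppm; (b) 12.3 kg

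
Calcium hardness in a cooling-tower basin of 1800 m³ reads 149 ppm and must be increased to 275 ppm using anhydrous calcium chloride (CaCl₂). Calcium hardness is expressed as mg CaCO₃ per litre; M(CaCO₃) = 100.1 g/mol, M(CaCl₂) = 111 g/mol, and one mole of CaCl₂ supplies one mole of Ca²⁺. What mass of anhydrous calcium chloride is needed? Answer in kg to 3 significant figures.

251 kg

Volume: 1800 m³ = 1,800,000 L.
Hardness to add: (275 − 149) = 126 mg/L as CaCO₃ × 1,800,000 L = 226,800 g as CaCO₃.
Moles of Ca²⁺ (1 mol Ca²⁺ ≡ 1 mol CaCO₃): 226,800 / 100.1 g/mol = 2266 mol.
Mass of CaCl₂: 2266 × 111 = 251,500 g.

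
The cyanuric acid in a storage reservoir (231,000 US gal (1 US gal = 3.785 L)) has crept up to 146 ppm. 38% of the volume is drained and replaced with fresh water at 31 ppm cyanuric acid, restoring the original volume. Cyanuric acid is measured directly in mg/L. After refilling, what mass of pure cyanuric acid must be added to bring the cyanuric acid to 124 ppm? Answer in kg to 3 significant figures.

19.0 kg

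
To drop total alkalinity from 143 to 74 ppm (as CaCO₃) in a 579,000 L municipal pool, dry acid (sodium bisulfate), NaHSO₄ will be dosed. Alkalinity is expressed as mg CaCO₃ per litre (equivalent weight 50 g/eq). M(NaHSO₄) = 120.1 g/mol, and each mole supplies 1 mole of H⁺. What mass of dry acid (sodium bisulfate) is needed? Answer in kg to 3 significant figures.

96.0 kg

Alkalinity to neutralize: (143 − 74) = 69 mg/L as CaCO₃ × 579,000 L = 39,950 g as CaCO₃.
Equivalents of H⁺ required: 39,950 ÷ 50 g/eq = 799 eq = 799 mol NaHSO₄.
Mass of NaHSO₄: 799 × 120.1 = 95,960 g.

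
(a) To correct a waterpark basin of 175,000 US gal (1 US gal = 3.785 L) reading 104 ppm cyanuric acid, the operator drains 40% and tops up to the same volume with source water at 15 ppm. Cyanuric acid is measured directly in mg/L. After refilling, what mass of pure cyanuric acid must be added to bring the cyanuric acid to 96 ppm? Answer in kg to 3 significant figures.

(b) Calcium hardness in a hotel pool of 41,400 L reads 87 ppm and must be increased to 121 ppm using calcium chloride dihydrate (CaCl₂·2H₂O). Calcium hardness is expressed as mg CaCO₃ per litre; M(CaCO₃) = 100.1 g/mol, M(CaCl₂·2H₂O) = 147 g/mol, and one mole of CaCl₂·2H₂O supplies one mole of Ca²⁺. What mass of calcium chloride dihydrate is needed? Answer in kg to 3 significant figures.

(a) 18.3 kg; (b) 2.07 kg

(a) Volume: 175,000 US gal × 3.785 L/gal = 662,375 L.
(a) After draining 40% and refilling: 104 × 0.60 + 15 × 0.40 = 68.4 ppm.
(a) Deficit to target: 96 − 68.4 = 27.6 mg/L.
(a) Mass: 27.6 mg/L × 662,375 L = 18,280 g cyanuric acid.

(b) Hardness to add: (121 − 87) = 34 mg/L as CaCO₃ × 41,400 L = 1408 g as CaCO₃.
(b) Moles of Ca²⁺ (1 mol Ca²⁺ ≡ 1 mol CaCO₃): 1408 / 100.1 g/mol = 14.06 mol.
(b) Mass of CaCl₂·2H₂O: 14.06 × 147 = 2067 g.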